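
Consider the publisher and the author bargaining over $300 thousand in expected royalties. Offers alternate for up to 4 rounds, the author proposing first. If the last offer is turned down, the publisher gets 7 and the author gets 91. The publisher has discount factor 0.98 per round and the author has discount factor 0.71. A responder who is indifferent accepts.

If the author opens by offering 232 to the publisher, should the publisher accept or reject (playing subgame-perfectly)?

Accept

Work out the publisher's continuation value if the offer is rejected.
Round 4 (the publisher proposes): the author gets 91 if talks fail, so the publisher offers 91 and keeps 209.
Round 3 (the author proposes): the publisher can get 209 next round, worth 0.98 × 209 = 204.82 now; the author offers that and keeps 95.18.
Round 2 (the publisher proposes): the author can get 95.18 next round, worth 0.71 × 95.18 = 67.5778 now; the publisher offers that and keeps 232.4222.
So by rejecting in round 1, the publisher gets 232.4222 next round, worth 0.98 × 232.4222 = 227.773756 now.
Offer 232 ≥ 227.773756, so the publisher accepts.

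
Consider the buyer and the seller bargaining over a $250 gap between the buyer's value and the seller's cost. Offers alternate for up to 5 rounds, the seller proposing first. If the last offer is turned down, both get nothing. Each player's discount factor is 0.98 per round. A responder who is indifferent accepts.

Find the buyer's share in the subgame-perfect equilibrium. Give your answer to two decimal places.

9.61

Round 5 (the seller proposes): rejection yields 0 for the buyer; the seller offers 0 and keeps 250.
Round 4 (the buyer proposes): the seller can get 250 next round, worth 0.98 × 250 = 245 now; the buyer offers that and keeps 5.
Round 3 (the seller proposes): the buyer can get 5 next round, worth 0.98 × 5 = 4.9 now; the seller offers that and keeps 245.1.
Round 2 (the buyer proposes): the seller can get 245.1 next round, worth 0.98 × 245.1 = 240.198 now; the buyer offers that and keeps 9.802.
Round 1 (the seller proposes): the buyer can get 9.802 next round, worth 0.98 × 9.802 = 9.60596 now; the seller offers that and keeps 240.39404.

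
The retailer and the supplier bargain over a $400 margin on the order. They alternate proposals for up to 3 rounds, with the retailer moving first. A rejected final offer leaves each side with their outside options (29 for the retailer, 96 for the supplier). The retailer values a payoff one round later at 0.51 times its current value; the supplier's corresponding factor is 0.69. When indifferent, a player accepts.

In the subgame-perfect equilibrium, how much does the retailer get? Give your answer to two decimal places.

230.98

Work backward from the last round.
Round 3 (the retailer proposes): the supplier gets 96 if talks fail, so the retailer offers 96 and keeps 304.
Round 2 (the supplier proposes): the retailer can get 304 next round, worth 0.51 × 304 = 155.04 now; the supplier offers that and keeps 244.96.
Round 1 (the retailer proposes): the supplier can get 244.96 next round, worth 0.69 × 244.96 = 169.0224 now, so the retailer offers 169.0224, keeping 230.9776.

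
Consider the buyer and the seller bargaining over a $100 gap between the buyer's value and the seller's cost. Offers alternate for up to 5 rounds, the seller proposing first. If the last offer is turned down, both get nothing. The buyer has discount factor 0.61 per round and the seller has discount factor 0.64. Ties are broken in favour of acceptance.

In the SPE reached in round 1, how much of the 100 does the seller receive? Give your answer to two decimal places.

69.47

Round 5 (the seller proposes): rejection yields 0 for the buyer; the seller offers 0 and keeps 100.
Round 4 (the buyer proposes): the seller can get 100 next round, worth 0.64 × 100 = 64 now, so the buyer offers 64, keeping 36.
Round 3 (the seller proposes): the buyer can get 36 next round, worth 0.61 × 36 = 21.96 now; the seller offers that and keeps 78.04.
Round 2 (the buyer proposes): the seller can get 78.04 next round, worth 0.64 × 78.04 = 49.9456 now; the buyer offers that and keeps 50.0544.
Round 1 (the seller proposes): the buyer can get 50.0544 next round, worth 0.61 × 50.0544 = 30.533184 now. The seller offers 30.533184 and keeps 100 − 30.533184 = 69.466816.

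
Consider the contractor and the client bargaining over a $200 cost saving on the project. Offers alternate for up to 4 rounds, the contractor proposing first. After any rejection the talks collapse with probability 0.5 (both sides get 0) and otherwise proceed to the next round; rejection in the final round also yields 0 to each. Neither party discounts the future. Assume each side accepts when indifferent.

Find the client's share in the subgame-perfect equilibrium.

75

Round 4 (the client proposes): the contractor will accept anything ≥ 0, so the client offers 0 and keeps 200.
Round 3 (the contractor proposes): rejecting gives the client an expected 0.5 × 200 = 100; the contractor offers that and keeps 100.
Round 2 (the client proposes): rejecting gives the contractor an expected 0.5 × 100 = 50; the client offers that and keeps 150.
Round 1 (the contractor proposes): rejecting gives the client an expected 0.5 × 150 = 75; the contractor offers that and keeps 125.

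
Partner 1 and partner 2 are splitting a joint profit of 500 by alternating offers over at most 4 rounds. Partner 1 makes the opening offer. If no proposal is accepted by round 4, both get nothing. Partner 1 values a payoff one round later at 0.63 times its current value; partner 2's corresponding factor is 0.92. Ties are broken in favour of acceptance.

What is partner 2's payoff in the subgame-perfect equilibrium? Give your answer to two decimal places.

436.82

Round 4 (partner 2 proposes): rejection yields 0 for partner 1; partner 2 offers 0 and keeps 500.
Round 3 (partner 1 proposes): partner 2 can get 500 next round, worth 0.92 × 500 = 460 now; partner 1 offers that and keeps 40.
Round 2 (partner 2 proposes): partner 1 can get 40 next round, worth 0.63 × 40 = 25.2 now. Partner 2 offers 25.2 and keeps 500 − 25.2 = 474.8.
Round 1 (partner 1 proposes): partner 2 can get 474.8 next round, worth 0.92 × 474.8 = 436.816 now. Partner 1 offers 436.816 and keeps 500 − 436.816 = 63.184.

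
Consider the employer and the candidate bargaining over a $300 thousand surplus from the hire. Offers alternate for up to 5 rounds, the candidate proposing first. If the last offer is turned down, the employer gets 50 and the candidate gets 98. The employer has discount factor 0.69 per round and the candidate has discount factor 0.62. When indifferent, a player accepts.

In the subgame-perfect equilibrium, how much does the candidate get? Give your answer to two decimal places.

178.54

Round 5 (the candidate proposes): the employer gets 50 if talks fail, so the candidate offers 50 and keeps 250.
Round 4 (the employer proposes): the candidate can get 250 next round, worth 0.62 × 250 = 155 now, so the employer offers 155, keeping 145.
Round 3 (the candidate proposes): the employer can get 145 next round, worth 0.69 × 145 = 100.05 now. The candidate offers 100.05 and keeps 300 − 100.05 = 199.95.
Round 2 (the employer proposes): the candidate can get 199.95 next round, worth 0.62 × 199.95 = 123.969 now. The employer offers 123.969 and keeps 300 − 123.969 = 176.031.
Round 1 (the candidate proposes): the employer can get 176.031 next round, worth 0.69 × 176.031 = 121.46139 now; the candidate offers that and keeps 178.53861.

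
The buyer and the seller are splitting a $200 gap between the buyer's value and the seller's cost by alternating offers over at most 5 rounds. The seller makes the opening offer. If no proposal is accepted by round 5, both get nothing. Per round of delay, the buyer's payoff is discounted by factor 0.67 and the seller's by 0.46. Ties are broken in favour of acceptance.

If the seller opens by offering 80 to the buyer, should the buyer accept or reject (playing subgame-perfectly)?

Round 5 (the seller proposes): rejection yields 0 for the buyer; the seller offers 0 and keeps 200.
Round 4 (the buyer proposes): the seller can get 200 next round, worth 0.46 × 200 = 92 now. The buyer offers 92 and keeps 200 − 92 = 108.
Round 3 (the seller proposes): the buyer can get 108 next round, worth 0.67 × 108 = 72.36 now; the seller offers that and keeps 127.64.
Round 2 (the buyer proposes): the seller can get 127.64 next round, worth 0.46 × 127.64 = 58.7144 now, so the buyer offers 58.7144, keeping 141.2856.
So by rejecting in round 1, the buyer gets 141.2856 next round, worth 0.67 × 141.2856 = 94.661352 now.
Offer 80 < 94.661352, so the buyer rejects.

Reject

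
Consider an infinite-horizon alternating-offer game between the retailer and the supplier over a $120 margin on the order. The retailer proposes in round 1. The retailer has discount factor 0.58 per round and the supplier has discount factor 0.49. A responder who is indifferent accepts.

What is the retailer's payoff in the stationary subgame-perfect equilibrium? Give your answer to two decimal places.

When the retailer proposes, the supplier accepts any offer worth at least 0.49 times what the supplier would get by proposing next round; and vice versa.
This gives x = 120 − 0.49y and y = 120 − 0.58x, where x and y are each side's share when it proposes.
Hence (1 − 0.49·0.58)x = 120(1 − 0.49), i.e. 0.7158·x = 61.2.
x ≈ 85.4987; the supplier's share is 120 − x ≈ 34.5013.

85.50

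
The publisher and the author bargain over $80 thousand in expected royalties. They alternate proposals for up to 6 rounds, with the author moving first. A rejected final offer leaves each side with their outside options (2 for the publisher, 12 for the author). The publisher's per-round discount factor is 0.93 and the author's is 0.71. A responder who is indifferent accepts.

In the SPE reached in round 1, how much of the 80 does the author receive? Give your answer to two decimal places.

16.60

By backward induction:
Round 6 (the publisher proposes): the author gets 12 if talks fail, so the publisher offers 12 and keeps 68.
Round 5 (the author proposes): the publisher can get 68 next round, worth 0.93 × 68 = 63.24 now. The author offers 63.24 and keeps 80 − 63.24 = 16.76.
Round 4 (the publisher proposes): the author can get 16.76 next round, worth 0.71 × 16.76 = 11.8996 now; the publisher offers that and keeps 68.1004.
Round 3 (the author proposes): the publisher can get 68.1004 next round, worth 0.93 × 68.1004 = 63.333372 now, so the author offers 63.333372, keeping 16.666628.
Round 2 (the publisher proposes): the author can get 16.666628 next round, worth 0.71 × 16.666628 = 11.83330588 now, so the publisher offers 11.83330588, keeping 68.16669412.
Round 1 (the author proposes): the publisher can get 68.16669412 next round, worth 0.93 × 68.16669412 = 63.3950255316 now; the author offers that and keeps 16.6049744684.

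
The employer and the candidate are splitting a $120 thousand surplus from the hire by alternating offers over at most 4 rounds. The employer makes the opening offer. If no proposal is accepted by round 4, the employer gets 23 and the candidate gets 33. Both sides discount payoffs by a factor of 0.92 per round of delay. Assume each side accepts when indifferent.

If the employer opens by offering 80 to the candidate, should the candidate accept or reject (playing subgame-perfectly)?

Reject

Round 4 (the candidate proposes): the employer gets 23 if talks fail, so the candidate offers 23 and keeps 97.
Round 3 (the employer proposes): the candidate can get 97 next round, worth 0.92 × 97 = 89.24 now; the employer offers that and keeps 30.76.
Round 2 (the candidate proposes): the employer can get 30.76 next round, worth 0.92 × 30.76 = 28.2992 now, so the candidate offers 28.2992, keeping 91.7008.
So by rejecting in round 1, the candidate gets 91.7008 next round, worth 0.92 × 91.7008 = 84.364736 now.
Offer 80 < 84.364736, so the candidate rejects.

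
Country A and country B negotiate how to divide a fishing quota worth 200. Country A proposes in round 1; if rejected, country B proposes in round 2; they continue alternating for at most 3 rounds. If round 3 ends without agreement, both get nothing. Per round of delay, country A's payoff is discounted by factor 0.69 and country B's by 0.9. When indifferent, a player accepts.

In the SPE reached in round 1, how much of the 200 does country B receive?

55.8

Round 3 (country A proposes): country B will accept anything ≥ 0, so country A offers 0 and keeps 200.
Round 2 (country B proposes): country A can get 200 next round, worth 0.69 × 200 = 138 now; country B offers that and keeps 62.
Round 1 (country A proposes): country B can get 62 next round, worth 0.9 × 62 = 55.8 now; country A offers that and keeps 144.2.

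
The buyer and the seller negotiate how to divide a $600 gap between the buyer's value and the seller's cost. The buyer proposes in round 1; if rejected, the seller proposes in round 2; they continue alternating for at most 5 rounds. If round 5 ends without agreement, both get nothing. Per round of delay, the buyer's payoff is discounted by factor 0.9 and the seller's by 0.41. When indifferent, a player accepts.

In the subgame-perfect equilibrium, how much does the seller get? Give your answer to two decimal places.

Round 5 (the buyer proposes): rejection yields 0 for the seller; the buyer offers 0 and keeps 600.
Round 4 (the seller proposes): the buyer can get 600 next round, worth 0.9 × 600 = 540 now. The seller offers 540 and keeps 600 − 540 = 60.
Round 3 (the buyer proposes): the seller can get 60 next round, worth 0.41 × 60 = 24.6 now; the buyer offers that and keeps 575.4.
Round 2 (the seller proposes): the buyer can get 575.4 next round, worth 0.9 × 575.4 = 517.86 now; the seller offers that and keeps 82.14.
Round 1 (the buyer proposes): the seller can get 82.14 next round, worth 0.41 × 82.14 = 33.6774 now, so the buyer offers 33.6774, keeping 566.3226.

33.68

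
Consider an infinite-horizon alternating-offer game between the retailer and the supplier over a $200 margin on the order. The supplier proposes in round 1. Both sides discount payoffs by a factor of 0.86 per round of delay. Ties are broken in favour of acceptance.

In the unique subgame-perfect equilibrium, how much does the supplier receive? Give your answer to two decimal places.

Let x be the supplier's share when the supplier proposes and y be the retailer's share when the retailer proposes.
The retailer accepts iff offered ≥ 0.86·y, so x = 200 − 0.86y. Symmetrically y = 200 − 0.86x.
Substituting: x = 200 − 0.86(200 − 0.86x), giving x(1 − 0.86·0.86) = 200(1 − 0.86).
So x = 200 × 0.14 / 0.2604 ≈ 107.5269, and the retailer receives 200 − x ≈ 92.4731.

107.53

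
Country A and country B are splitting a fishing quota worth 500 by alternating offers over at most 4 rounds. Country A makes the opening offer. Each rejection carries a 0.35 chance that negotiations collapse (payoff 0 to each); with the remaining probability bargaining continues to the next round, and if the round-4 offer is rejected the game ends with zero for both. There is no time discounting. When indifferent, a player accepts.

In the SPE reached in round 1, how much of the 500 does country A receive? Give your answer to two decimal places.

248.94

By backward induction:
Round 4 (country B proposes): country A will accept anything ≥ 0, so country B offers 0 and keeps 500.
Round 3 (country A proposes): rejecting gives country B an expected 0.65 × 500 = 325. Country A offers 325 and keeps 500 − 325 = 175.
Round 2 (country B proposes): rejecting gives country A an expected 0.65 × 175 = 113.75, so country B offers 113.75, keeping 386.25.
Round 1 (country A proposes): rejecting gives country B an expected 0.65 × 386.25 = 251.0625, so country A offers 251.0625, keeping 248.9375.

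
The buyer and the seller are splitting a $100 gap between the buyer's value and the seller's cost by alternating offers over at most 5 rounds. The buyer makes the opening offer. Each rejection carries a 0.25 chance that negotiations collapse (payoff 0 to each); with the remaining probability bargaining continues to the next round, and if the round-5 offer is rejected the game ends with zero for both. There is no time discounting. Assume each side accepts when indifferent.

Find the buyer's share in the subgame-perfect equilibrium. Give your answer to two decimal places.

Round 5 (the buyer proposes): the seller will accept anything ≥ 0, so the buyer offers 0 and keeps 100.
Round 4 (the seller proposes): rejecting gives the buyer an expected 0.75 × 100 = 75; the seller offers that and keeps 25.
Round 3 (the buyer proposes): rejecting gives the seller an expected 0.75 × 25 = 18.75; the buyer offers that and keeps 81.25.
Round 2 (the seller proposes): rejecting gives the buyer an expected 0.75 × 81.25 = 60.9375. The seller offers 60.9375 and keeps 100 − 60.9375 = 39.0625.
Round 1 (the buyer proposes): rejecting gives the seller an expected 0.75 × 39.0625 = 29.296875; the buyer offers that and keeps 70.703125.

70.70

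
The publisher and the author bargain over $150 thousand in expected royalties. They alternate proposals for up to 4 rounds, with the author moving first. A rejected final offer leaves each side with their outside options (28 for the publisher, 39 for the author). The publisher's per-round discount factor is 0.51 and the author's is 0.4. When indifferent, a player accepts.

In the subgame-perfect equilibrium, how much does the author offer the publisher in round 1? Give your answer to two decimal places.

Solve by backward induction from round 4.
Round 4 (the publisher proposes): the author gets 39 if talks fail, so the publisher offers 39 and keeps 111.
Round 3 (the author proposes): the publisher can get 111 next round, worth 0.51 × 111 = 56.61 now. The author offers 56.61 and keeps 150 − 56.61 = 93.39.
Round 2 (the publisher proposes): the author can get 93.39 next round, worth 0.4 × 93.39 = 37.356 now; the publisher offers that and keeps 112.644.
Round 1 (the author proposes): the publisher can get 112.644 next round, worth 0.51 × 112.644 = 57.44844 now. The author offers 57.44844 and keeps 150 − 57.44844 = 92.55156.

57.45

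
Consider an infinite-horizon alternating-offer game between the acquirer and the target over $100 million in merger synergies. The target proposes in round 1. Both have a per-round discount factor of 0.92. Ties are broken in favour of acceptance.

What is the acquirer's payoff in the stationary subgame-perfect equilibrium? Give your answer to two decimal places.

47.92

Let x be the target's share when the target proposes and y be the acquirer's share when the acquirer proposes.
The acquirer accepts iff offered ≥ 0.92·y, so x = 100 − 0.92y. Symmetrically y = 100 − 0.92x.
Substituting: x = 100 − 0.92(100 − 0.92x), giving x(1 − 0.92·0.92) = 100(1 − 0.92).
So x = 100 × 0.08 / 0.1536 ≈ 52.0833, and the acquirer receives 100 − x ≈ 47.9167.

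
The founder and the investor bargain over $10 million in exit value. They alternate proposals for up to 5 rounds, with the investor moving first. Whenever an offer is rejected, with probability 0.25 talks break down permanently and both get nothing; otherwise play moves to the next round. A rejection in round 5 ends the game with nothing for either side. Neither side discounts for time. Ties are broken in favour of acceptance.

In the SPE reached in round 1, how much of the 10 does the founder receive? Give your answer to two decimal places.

2.93

Round 5 (the investor proposes): the founder will accept anything ≥ 0, so the investor offers 0 and keeps 10.
Round 4 (the founder proposes): rejecting gives the investor an expected 0.75 × 10 = 7.5, so the founder offers 7.5, keeping 2.5.
Round 3 (the investor proposes): rejecting gives the founder an expected 0.75 × 2.5 = 1.875. The investor offers 1.875 and keeps 10 − 1.875 = 8.125.
Round 2 (the founder proposes): rejecting gives the investor an expected 0.75 × 8.125 = 6.09375, so the founder offers 6.09375, keeping 3.90625.
Round 1 (the investor proposes): rejecting gives the founder an expected 0.75 × 3.90625 = 2.9296875. The investor offers 2.9296875 and keeps 10 − 2.9296875 = 7.0703125.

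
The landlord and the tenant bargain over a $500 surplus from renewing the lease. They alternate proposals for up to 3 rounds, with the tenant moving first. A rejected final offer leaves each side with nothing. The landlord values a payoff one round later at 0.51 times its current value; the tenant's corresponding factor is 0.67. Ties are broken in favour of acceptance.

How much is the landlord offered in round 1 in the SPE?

Solve by backward induction from round 3.
Round 3 (the tenant proposes): rejection yields 0 for the landlord; the tenant offers 0 and keeps 500.
Round 2 (the landlord proposes): the tenant can get 500 next round, worth 0.67 × 500 = 335 now, so the landlord offers 335, keeping 165.
Round 1 (the tenant proposes): the landlord can get 165 next round, worth 0.51 × 165 = 84.15 now, so the tenant offers 84.15, keeping 415.85.

84.15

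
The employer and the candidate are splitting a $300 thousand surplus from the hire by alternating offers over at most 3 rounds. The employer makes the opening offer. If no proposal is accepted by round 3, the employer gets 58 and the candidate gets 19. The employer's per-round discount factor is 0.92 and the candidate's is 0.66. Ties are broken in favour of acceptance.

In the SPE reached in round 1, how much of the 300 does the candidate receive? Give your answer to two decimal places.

Work backward from the last round.
Round 3 (the employer proposes): the candidate gets 19 if talks fail, so the employer offers 19 and keeps 281.
Round 2 (the candidate proposes): the employer can get 281 next round, worth 0.92 × 281 = 258.52 now; the candidate offers that and keeps 41.48.
Round 1 (the employer proposes): the candidate can get 41.48 next round, worth 0.66 × 41.48 = 27.3768 now. The employer offers 27.3768 and keeps 300 − 27.3768 = 272.6232.

27.38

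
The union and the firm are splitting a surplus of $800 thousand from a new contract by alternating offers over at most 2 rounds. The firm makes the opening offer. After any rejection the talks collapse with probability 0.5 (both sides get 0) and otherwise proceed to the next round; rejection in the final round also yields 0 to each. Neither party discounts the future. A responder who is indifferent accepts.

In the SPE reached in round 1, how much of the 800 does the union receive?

400

Round 2 (the union proposes): rejection yields 0 for the firm; the union offers 0 and keeps 800.
Round 1 (the firm proposes): rejecting gives the union an expected 0.5 × 800 = 400, so the firm offers 400, keeping 400.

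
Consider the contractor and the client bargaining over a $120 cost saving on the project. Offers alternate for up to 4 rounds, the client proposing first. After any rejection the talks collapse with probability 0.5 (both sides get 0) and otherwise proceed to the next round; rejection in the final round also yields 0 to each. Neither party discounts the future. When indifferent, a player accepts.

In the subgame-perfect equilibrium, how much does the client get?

75

Round 4 (the contractor proposes): the client will accept anything ≥ 0, so the contractor offers 0 and keeps 120.
Round 3 (the client proposes): rejecting gives the contractor an expected 0.5 × 120 = 60, so the client offers 60, keeping 60.
Round 2 (the contractor proposes): rejecting gives the client an expected 0.5 × 60 = 30, so the contractor offers 30, keeping 90.
Round 1 (the client proposes): rejecting gives the contractor an expected 0.5 × 90 = 45. The client offers 45 and keeps 120 − 45 = 75.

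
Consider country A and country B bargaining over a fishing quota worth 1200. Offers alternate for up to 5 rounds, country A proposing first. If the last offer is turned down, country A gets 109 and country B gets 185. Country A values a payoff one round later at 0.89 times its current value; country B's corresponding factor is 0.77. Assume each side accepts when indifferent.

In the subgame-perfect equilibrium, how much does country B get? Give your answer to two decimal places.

258.18

By backward induction:
Round 5 (country A proposes): country B gets 185 if talks fail, so country A offers 185 and keeps 1015.
Round 4 (country B proposes): country A can get 1015 next round, worth 0.89 × 1015 = 903.35 now. Country B offers 903.35 and keeps 1200 − 903.35 = 296.65.
Round 3 (country A proposes): country B can get 296.65 next round, worth 0.77 × 296.65 = 228.4205 now, so country A offers 228.4205, keeping 971.5795.
Round 2 (country B proposes): country A can get 971.5795 next round, worth 0.89 × 971.5795 = 864.705755 now, so country B offers 864.705755, keeping 335.294245.
Round 1 (country A proposes): country B can get 335.294245 next round, worth 0.77 × 335.294245 = 258.17656865 now; country A offers that and keeps 941.82343135.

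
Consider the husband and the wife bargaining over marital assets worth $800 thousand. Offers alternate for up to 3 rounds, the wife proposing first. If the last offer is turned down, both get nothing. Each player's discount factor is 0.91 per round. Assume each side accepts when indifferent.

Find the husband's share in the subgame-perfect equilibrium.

Round 3 (the wife proposes): the husband will accept anything ≥ 0, so the wife offers 0 and keeps 800.
Round 2 (the husband proposes): the wife can get 800 next round, worth 0.91 × 800 = 728 now. The husband offers 728 and keeps 800 − 728 = 72.
Round 1 (the wife proposes): the husband can get 72 next round, worth 0.91 × 72 = 65.52 now, so the wife offers 65.52, keeping 734.48.

65.52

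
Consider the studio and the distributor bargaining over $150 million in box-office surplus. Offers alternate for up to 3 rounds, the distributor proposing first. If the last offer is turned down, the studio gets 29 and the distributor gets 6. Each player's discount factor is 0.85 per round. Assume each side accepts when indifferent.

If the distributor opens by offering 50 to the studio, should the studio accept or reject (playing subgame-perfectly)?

Accept

Round 3 (the distributor proposes): the studio gets 29 if talks fail, so the distributor offers 29 and keeps 121.
Round 2 (the studio proposes): the distributor can get 121 next round, worth 0.85 × 121 = 102.85 now; the studio offers that and keeps 47.15.
So by rejecting in round 1, the studio gets 47.15 next round, worth 0.85 × 47.15 = 40.0775 now.
Offer 50 ≥ 40.0775, so the studio accepts.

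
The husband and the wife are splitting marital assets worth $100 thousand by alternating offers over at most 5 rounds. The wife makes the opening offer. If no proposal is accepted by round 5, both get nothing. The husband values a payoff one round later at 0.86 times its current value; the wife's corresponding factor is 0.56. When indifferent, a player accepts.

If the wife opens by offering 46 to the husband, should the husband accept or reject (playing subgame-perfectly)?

Reject

Round 5 (the wife proposes): the husband will accept anything ≥ 0, so the wife offers 0 and keeps 100.
Round 4 (the husband proposes): the wife can get 100 next round, worth 0.56 × 100 = 56 now; the husband offers that and keeps 44.
Round 3 (the wife proposes): the husband can get 44 next round, worth 0.86 × 44 = 37.84 now; the wife offers that and keeps 62.16.
Round 2 (the husband proposes): the wife can get 62.16 next round, worth 0.56 × 62.16 = 34.8096 now. The husband offers 34.8096 and keeps 100 − 34.8096 = 65.1904.
So by rejecting in round 1, the husband gets 65.1904 next round, worth 0.86 × 65.1904 = 56.063744 now.
Offer 46 < 56.063744, so the husband rejects.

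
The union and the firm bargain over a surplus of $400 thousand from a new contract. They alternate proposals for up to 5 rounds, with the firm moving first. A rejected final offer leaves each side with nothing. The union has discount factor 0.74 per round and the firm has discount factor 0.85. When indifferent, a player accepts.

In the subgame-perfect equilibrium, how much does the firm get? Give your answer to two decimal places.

327.67

Solve by backward induction from round 5.
Round 5 (the firm proposes): the union will accept anything ≥ 0, so the firm offers 0 and keeps 400.
Round 4 (the union proposes): the firm can get 400 next round, worth 0.85 × 400 = 340 now. The union offers 340 and keeps 400 − 340 = 60.
Round 3 (the firm proposes): the union can get 60 next round, worth 0.74 × 60 = 44.4 now; the firm offers that and keeps 355.6.
Round 2 (the union proposes): the firm can get 355.6 next round, worth 0.85 × 355.6 = 302.26 now; the union offers that and keeps 97.74.
Round 1 (the firm proposes): the union can get 97.74 next round, worth 0.74 × 97.74 = 72.3276 now. The firm offers 72.3276 and keeps 400 − 72.3276 = 327.6724.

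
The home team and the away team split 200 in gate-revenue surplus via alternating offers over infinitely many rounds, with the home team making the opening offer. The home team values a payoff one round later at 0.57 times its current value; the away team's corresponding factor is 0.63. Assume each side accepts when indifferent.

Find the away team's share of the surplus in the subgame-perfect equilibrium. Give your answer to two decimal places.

84.54

When the home team proposes, the away team accepts any offer worth at least 0.63 times what the away team would get by proposing next round; and vice versa.
This gives x = 200 − 0.63y and y = 200 − 0.57x, where x and y are each side's share when it proposes.
Hence (1 − 0.63·0.57)x = 200(1 − 0.63), i.e. 0.6409·x = 74.
x ≈ 115.4626; the away team's share is 200 − x ≈ 84.5374.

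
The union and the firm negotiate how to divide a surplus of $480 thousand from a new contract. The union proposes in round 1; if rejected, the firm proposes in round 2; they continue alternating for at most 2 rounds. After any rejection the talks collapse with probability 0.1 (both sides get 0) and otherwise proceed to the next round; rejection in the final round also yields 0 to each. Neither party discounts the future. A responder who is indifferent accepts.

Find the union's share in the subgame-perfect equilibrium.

48

By backward induction:
Round 2 (the firm proposes): rejection yields 0 for the union; the firm offers 0 and keeps 480.
Round 1 (the union proposes): rejecting gives the firm an expected 0.9 × 480 = 432. The union offers 432 and keeps 480 − 432 = 48.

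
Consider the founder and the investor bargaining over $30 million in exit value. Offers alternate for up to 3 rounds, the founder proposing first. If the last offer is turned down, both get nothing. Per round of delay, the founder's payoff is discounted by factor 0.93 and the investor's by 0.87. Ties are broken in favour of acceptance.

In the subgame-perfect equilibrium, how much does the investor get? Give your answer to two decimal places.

1.83

Round 3 (the founder proposes): the investor will accept anything ≥ 0, so the founder offers 0 and keeps 30.
Round 2 (the investor proposes): the founder can get 30 next round, worth 0.93 × 30 = 27.9 now. The investor offers 27.9 and keeps 30 − 27.9 = 2.1.
Round 1 (the founder proposes): the investor can get 2.1 next round, worth 0.87 × 2.1 = 1.827 now. The founder offers 1.827 and keeps 30 − 1.827 = 28.173.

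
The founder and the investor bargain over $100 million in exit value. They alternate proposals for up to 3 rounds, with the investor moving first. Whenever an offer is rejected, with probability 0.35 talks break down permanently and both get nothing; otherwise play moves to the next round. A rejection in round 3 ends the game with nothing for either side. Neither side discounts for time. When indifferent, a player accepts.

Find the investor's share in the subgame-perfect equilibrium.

Round 3 (the investor proposes): rejection yields 0 for the founder; the investor offers 0 and keeps 100.
Round 2 (the founder proposes): rejecting gives the investor an expected 0.65 × 100 = 65, so the founder offers 65, keeping 35.
Round 1 (the investor proposes): rejecting gives the founder an expected 0.65 × 35 = 22.75; the investor offers that and keeps 77.25.

77.25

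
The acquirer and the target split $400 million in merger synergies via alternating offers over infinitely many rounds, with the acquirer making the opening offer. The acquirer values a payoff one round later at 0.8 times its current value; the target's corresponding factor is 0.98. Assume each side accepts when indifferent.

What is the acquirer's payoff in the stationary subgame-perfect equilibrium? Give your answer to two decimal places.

In a stationary SPE each proposer offers the other exactly their discounted continuation value.
If the acquirer keeps x when proposing and the target keeps y when proposing, then x = 400 − 0.98y and y = 400 − 0.8x.
Solving: x = 400(1 − 0.98) / (1 − 0.8·0.98) = 8 / 0.216 ≈ 37.0370.
The target gets 400 − 37.0370 ≈ 362.9630.

37.04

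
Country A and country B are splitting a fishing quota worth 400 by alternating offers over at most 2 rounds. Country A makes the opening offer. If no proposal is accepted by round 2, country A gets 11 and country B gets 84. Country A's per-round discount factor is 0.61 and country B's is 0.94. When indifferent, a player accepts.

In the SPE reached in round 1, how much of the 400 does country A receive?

Round 2 (country B proposes): country A gets 11 if talks fail, so country B offers 11 and keeps 389.
Round 1 (country A proposes): country B can get 389 next round, worth 0.94 × 389 = 365.66 now; country A offers that and keeps 34.34.

34.34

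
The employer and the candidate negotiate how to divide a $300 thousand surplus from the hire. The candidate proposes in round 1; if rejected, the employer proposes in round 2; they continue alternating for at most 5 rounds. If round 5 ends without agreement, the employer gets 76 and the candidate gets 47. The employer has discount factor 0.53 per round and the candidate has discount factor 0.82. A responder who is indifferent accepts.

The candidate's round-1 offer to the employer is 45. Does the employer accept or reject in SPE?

Reject

Round 5 (the candidate proposes): the employer gets 76 if talks fail, so the candidate offers 76 and keeps 224.
Round 4 (the employer proposes): the candidate can get 224 next round, worth 0.82 × 224 = 183.68 now. The employer offers 183.68 and keeps 300 − 183.68 = 116.32.
Round 3 (the candidate proposes): the employer can get 116.32 next round, worth 0.53 × 116.32 = 61.6496 now; the candidate offers that and keeps 238.3504.
Round 2 (the employer proposes): the candidate can get 238.3504 next round, worth 0.82 × 238.3504 = 195.447328 now. The employer offers 195.447328 and keeps 300 − 195.447328 = 104.552672.
So by rejecting in round 1, the employer gets 104.552672 next round, worth 0.53 × 104.552672 = 55.41291616 now.
Offer 45 < 55.41291616, so the employer rejects.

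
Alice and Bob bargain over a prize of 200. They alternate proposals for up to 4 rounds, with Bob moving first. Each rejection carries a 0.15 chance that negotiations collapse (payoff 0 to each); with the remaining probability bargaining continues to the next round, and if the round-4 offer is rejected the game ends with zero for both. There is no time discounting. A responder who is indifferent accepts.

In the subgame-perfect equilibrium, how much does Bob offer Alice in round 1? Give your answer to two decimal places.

148.33

Round 4 (Alice proposes): Bob will accept anything ≥ 0, so Alice offers 0 and keeps 200.
Round 3 (Bob proposes): rejecting gives Alice an expected 0.85 × 200 = 170, so Bob offers 170, keeping 30.
Round 2 (Alice proposes): rejecting gives Bob an expected 0.85 × 30 = 25.5; Alice offers that and keeps 174.5.
Round 1 (Bob proposes): rejecting gives Alice an expected 0.85 × 174.5 = 148.325; Bob offers that and keeps 51.675.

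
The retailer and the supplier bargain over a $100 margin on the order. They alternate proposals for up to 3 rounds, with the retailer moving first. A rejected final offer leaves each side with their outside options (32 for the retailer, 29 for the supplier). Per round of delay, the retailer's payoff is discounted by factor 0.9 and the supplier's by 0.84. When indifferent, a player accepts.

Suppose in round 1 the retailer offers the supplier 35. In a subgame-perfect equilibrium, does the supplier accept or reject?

Accept

Round 3 (the retailer proposes): the supplier gets 29 if talks fail, so the retailer offers 29 and keeps 71.
Round 2 (the supplier proposes): the retailer can get 71 next round, worth 0.9 × 71 = 63.9 now; the supplier offers that and keeps 36.1.
So by rejecting in round 1, the supplier gets 36.1 next round, worth 0.84 × 36.1 = 30.324 now.
Offer 35 ≥ 30.324, so the supplier accepts.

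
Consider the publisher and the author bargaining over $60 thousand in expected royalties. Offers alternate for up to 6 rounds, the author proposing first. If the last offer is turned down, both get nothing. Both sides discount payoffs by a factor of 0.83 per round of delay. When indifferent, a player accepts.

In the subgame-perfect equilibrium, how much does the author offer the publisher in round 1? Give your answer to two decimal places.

37.93

By backward induction:
Round 6 (the publisher proposes): the author will accept anything ≥ 0, so the publisher offers 0 and keeps 60.
Round 5 (the author proposes): the publisher can get 60 next round, worth 0.83 × 60 = 49.8 now; the author offers that and keeps 10.2.
Round 4 (the publisher proposes): the author can get 10.2 next round, worth 0.83 × 10.2 = 8.466 now. The publisher offers 8.466 and keeps 60 − 8.466 = 51.534.
Round 3 (the author proposes): the publisher can get 51.534 next round, worth 0.83 × 51.534 = 42.77322 now; the author offers that and keeps 17.22678.
Round 2 (the publisher proposes): the author can get 17.22678 next round, worth 0.83 × 17.22678 = 14.2982274 now, so the publisher offers 14.2982274, keeping 45.7017726.
Round 1 (the author proposes): the publisher can get 45.7017726 next round, worth 0.83 × 45.7017726 = 37.932471258 now; the author offers that and keeps 22.067528742.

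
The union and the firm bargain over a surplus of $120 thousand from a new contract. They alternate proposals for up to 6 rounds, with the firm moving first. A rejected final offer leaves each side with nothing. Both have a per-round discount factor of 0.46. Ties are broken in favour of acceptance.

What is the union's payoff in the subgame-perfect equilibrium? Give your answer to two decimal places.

Solve by backward induction from round 6.
Round 6 (the union proposes): the firm will accept anything ≥ 0, so the union offers 0 and keeps 120.
Round 5 (the firm proposes): the union can get 120 next round, worth 0.46 × 120 = 55.2 now. The firm offers 55.2 and keeps 120 − 55.2 = 64.8.
Round 4 (the union proposes): the firm can get 64.8 next round, worth 0.46 × 64.8 = 29.808 now; the union offers that and keeps 90.192.
Round 3 (the firm proposes): the union can get 90.192 next round, worth 0.46 × 90.192 = 41.48832 now; the firm offers that and keeps 78.51168.
Round 2 (the union proposes): the firm can get 78.51168 next round, worth 0.46 × 78.51168 = 36.1153728 now; the union offers that and keeps 83.8846272.
Round 1 (the firm proposes): the union can get 83.8846272 next round, worth 0.46 × 83.8846272 = 38.586928512 now. The firm offers 38.586928512 and keeps 120 − 38.586928512 = 81.413071488.

38.59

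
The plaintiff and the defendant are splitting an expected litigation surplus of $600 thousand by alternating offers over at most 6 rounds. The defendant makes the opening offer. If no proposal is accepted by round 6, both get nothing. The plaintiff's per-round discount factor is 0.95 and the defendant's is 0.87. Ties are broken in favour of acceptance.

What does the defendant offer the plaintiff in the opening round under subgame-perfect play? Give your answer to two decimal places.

524.71

Round 6 (the plaintiff proposes): the defendant will accept anything ≥ 0, so the plaintiff offers 0 and keeps 600.
Round 5 (the defendant proposes): the plaintiff can get 600 next round, worth 0.95 × 600 = 570 now. The defendant offers 570 and keeps 600 − 570 = 30.
Round 4 (the plaintiff proposes): the defendant can get 30 next round, worth 0.87 × 30 = 26.1 now, so the plaintiff offers 26.1, keeping 573.9.
Round 3 (the defendant proposes): the plaintiff can get 573.9 next round, worth 0.95 × 573.9 = 545.205 now; the defendant offers that and keeps 54.795.
Round 2 (the plaintiff proposes): the defendant can get 54.795 next round, worth 0.87 × 54.795 = 47.67165 now. The plaintiff offers 47.67165 and keeps 600 − 47.67165 = 552.32835.
Round 1 (the defendant proposes): the plaintiff can get 552.32835 next round, worth 0.95 × 552.32835 = 524.7119325 now, so the defendant offers 524.7119325, keeping 75.2880675.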